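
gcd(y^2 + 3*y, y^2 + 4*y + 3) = y + 3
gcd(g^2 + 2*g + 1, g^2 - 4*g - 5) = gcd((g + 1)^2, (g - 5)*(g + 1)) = g + 1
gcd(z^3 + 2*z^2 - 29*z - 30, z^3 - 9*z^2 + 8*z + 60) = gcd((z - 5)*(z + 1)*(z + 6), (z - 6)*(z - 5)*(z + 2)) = z - 5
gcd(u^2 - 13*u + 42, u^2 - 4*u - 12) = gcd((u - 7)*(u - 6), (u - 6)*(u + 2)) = u - 6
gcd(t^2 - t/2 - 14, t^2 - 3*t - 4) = t - 4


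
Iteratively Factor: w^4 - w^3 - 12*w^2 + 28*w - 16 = (w - 2)*(w^3 + w^2 - 10*w + 8) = (w - 2)*(w + 4)*(w^2 - 3*w + 2) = (w - 2)^2*(w + 4)*(w - 1)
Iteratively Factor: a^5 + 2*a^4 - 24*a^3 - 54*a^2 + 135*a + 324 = (a - 3)*(a^4 + 5*a^3 - 9*a^2 - 81*a - 108) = (a - 3)*(a + 3)*(a^3 + 2*a^2 - 15*a - 36) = (a - 3)*(a + 3)^2*(a^2 - a - 12) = (a - 3)*(a + 3)^3*(a - 4)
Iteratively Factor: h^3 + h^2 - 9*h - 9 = (h - 3)*(h^2 + 4*h + 3) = (h - 3)*(h + 3)*(h + 1)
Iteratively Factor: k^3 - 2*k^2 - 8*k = (k - 4)*(k^2 + 2*k) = k*(k - 4)*(k + 2)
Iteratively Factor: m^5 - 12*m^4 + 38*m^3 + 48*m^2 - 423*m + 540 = (m - 4)*(m^4 - 8*m^3 + 6*m^2 + 72*m - 135) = (m - 4)*(m - 3)*(m^3 - 5*m^2 - 9*m + 45) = (m - 4)*(m - 3)^2*(m^2 - 2*m - 15) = (m - 4)*(m - 3)^2*(m + 3)*(m - 5)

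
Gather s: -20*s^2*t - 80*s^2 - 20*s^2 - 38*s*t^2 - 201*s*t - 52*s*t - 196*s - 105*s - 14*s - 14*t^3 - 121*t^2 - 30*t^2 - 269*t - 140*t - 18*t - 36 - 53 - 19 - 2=s^2*(-20*t - 100) + s*(-38*t^2 - 253*t - 315) - 14*t^3 - 151*t^2 - 427*t - 110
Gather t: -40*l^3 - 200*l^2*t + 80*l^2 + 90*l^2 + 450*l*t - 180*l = -40*l^3 + 170*l^2 - 180*l + t*(-200*l^2 + 450*l)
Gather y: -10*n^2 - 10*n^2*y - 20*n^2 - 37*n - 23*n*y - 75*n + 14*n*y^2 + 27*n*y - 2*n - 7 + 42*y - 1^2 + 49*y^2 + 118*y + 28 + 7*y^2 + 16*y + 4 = -30*n^2 - 114*n + y^2*(14*n + 56) + y*(-10*n^2 + 4*n + 176) + 24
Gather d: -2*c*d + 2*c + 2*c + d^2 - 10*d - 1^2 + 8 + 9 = 4*c + d^2 + d*(-2*c - 10) + 16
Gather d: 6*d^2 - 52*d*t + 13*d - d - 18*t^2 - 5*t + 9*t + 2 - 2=6*d^2 + d*(12 - 52*t) - 18*t^2 + 4*t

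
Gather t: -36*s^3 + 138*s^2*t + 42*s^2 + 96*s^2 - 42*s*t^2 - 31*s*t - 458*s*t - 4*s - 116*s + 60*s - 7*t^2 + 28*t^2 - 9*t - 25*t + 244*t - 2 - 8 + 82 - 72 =-36*s^3 + 138*s^2 - 60*s + t^2*(21 - 42*s) + t*(138*s^2 - 489*s + 210)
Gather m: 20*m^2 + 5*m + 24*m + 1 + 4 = 20*m^2 + 29*m + 5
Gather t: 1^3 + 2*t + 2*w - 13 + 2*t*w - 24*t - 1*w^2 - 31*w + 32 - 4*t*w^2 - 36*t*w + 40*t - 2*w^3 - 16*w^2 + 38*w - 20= t*(-4*w^2 - 34*w + 18) - 2*w^3 - 17*w^2 + 9*w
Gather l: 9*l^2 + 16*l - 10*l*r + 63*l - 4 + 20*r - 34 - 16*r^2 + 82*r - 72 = 9*l^2 + l*(79 - 10*r) - 16*r^2 + 102*r - 110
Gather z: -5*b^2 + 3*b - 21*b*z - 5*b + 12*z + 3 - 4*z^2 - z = -5*b^2 - 2*b - 4*z^2 + z*(11 - 21*b) + 3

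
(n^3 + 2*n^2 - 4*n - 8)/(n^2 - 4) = n + 2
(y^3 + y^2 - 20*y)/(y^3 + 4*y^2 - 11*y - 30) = y*(y - 4)/(y^2 - y - 6)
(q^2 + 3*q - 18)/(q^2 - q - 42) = (q - 3)/(q - 7)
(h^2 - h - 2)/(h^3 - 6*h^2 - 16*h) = (-h^2 + h + 2)/(h*(-h^2 + 6*h + 16))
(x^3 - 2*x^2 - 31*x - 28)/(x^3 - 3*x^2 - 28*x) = (x + 1)/x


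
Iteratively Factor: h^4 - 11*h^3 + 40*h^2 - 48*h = (h - 4)*(h^3 - 7*h^2 + 12*h) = h*(h - 4)*(h^2 - 7*h + 12) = h*(h - 4)^2*(h - 3)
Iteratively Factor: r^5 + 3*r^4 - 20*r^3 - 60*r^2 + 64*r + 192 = (r - 2)*(r^4 + 5*r^3 - 10*r^2 - 80*r - 96) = (r - 2)*(r + 4)*(r^3 + r^2 - 14*r - 24) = (r - 2)*(r + 3)*(r + 4)*(r^2 - 2*r - 8) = (r - 2)*(r + 2)*(r + 3)*(r + 4)*(r - 4)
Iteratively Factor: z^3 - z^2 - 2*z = (z + 1)*(z^2 - 2*z) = z*(z + 1)*(z - 2)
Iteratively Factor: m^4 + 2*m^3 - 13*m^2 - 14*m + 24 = (m - 1)*(m^3 + 3*m^2 - 10*m - 24) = (m - 3)*(m - 1)*(m^2 + 6*m + 8) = (m - 3)*(m - 1)*(m + 2)*(m + 4)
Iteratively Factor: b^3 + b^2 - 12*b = (b + 4)*(b^2 - 3*b) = (b - 3)*(b + 4)*(b)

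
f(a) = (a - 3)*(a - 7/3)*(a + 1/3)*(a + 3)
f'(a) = (a - 3)*(a - 7/3)*(a + 1/3) + (a - 3)*(a - 7/3)*(a + 3) + (a - 3)*(a + 1/3)*(a + 3) + (a - 7/3)*(a + 1/3)*(a + 3) = 4*a^3 - 6*a^2 - 176*a/9 + 18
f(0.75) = 14.47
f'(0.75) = 1.65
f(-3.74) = 103.19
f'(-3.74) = -202.04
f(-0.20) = 3.03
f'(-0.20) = 21.64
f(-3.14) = 13.21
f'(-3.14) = -103.59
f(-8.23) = 4899.21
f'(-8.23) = -2457.22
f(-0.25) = 1.92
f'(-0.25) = 22.45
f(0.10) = 8.70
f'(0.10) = 15.99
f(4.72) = 160.15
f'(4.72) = 212.64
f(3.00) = 0.00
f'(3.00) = 13.33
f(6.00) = 627.00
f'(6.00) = 548.67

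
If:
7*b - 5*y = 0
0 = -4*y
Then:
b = 0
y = 0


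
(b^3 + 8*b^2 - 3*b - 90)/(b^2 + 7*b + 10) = (b^2 + 3*b - 18)/(b + 2)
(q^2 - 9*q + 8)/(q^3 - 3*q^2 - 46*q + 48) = 1/(q + 6)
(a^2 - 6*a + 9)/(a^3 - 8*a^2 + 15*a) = (a - 3)/(a*(a - 5))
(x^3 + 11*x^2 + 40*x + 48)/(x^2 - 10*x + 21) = (x^3 + 11*x^2 + 40*x + 48)/(x^2 - 10*x + 21)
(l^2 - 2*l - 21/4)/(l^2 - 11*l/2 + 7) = (l + 3/2)/(l - 2)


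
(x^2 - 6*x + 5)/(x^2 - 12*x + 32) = (x^2 - 6*x + 5)/(x^2 - 12*x + 32)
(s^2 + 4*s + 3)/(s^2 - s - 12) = (s + 1)/(s - 4)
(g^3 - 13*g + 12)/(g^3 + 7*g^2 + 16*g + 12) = (g^3 - 13*g + 12)/(g^3 + 7*g^2 + 16*g + 12)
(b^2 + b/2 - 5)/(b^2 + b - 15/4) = 2*(b - 2)/(2*b - 3)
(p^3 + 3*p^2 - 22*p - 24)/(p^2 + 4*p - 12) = (p^2 - 3*p - 4)/(p - 2)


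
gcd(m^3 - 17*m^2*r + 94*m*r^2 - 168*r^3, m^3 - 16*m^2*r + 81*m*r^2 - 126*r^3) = m^2 - 13*m*r + 42*r^2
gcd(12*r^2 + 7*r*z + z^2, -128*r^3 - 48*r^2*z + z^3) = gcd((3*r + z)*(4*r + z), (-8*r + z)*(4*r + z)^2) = 4*r + z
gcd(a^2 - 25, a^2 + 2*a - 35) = a - 5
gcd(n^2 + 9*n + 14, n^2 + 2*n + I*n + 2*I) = n + 2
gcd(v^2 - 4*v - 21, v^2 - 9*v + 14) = v - 7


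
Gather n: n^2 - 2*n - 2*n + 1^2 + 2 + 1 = n^2 - 4*n + 4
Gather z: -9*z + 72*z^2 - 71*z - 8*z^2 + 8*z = 64*z^2 - 72*z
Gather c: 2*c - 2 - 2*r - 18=2*c - 2*r - 20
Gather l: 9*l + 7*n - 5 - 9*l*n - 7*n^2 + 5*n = l*(9 - 9*n) - 7*n^2 + 12*n - 5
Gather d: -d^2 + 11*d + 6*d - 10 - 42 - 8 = -d^2 + 17*d - 60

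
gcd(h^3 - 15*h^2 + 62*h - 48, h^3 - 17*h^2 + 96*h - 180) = h - 6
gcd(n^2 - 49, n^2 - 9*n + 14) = n - 7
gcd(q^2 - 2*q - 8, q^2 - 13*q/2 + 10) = q - 4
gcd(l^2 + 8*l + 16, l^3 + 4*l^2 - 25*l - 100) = l + 4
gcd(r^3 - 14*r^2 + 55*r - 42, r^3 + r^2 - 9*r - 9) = 1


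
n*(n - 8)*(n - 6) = n^3 - 14*n^2 + 48*n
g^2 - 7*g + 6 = (g - 6)*(g - 1)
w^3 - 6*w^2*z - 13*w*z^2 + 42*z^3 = (w - 7*z)*(w - 2*z)*(w + 3*z)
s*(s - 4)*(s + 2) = s^3 - 2*s^2 - 8*s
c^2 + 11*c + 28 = (c + 4)*(c + 7)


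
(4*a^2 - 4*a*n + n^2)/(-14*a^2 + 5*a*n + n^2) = (-2*a + n)/(7*a + n)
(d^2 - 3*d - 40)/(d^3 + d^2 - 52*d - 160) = 1/(d + 4)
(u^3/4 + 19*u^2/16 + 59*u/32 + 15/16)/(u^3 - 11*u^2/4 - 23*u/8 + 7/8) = (8*u^3 + 38*u^2 + 59*u + 30)/(4*(8*u^3 - 22*u^2 - 23*u + 7))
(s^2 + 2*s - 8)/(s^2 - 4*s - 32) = (s - 2)/(s - 8)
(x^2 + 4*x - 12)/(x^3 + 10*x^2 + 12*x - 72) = 1/(x + 6)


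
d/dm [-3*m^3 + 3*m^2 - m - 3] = -9*m^2 + 6*m - 1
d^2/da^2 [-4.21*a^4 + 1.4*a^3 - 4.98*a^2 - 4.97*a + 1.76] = -50.52*a^2 + 8.4*a - 9.96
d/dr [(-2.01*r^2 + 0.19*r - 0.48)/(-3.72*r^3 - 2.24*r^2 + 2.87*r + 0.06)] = (-7.4772*r^4 + 1.4136*r^3 - 10.6999*r^2 - 2.3916*r + 1.389)/(13.8384*r^6 + 16.6656*r^5 - 16.3352*r^4 - 13.304*r^3 + 7.9681*r^2 + 0.3444*r + 0.0036)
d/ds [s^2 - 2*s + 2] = 2*s - 2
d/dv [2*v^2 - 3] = 4*v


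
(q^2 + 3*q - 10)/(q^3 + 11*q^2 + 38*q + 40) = (q - 2)/(q^2 + 6*q + 8)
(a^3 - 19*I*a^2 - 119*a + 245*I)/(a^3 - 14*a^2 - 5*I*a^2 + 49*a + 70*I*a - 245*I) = (a^2 - 14*I*a - 49)/(a^2 - 14*a + 49)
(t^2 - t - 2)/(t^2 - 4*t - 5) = (t - 2)/(t - 5)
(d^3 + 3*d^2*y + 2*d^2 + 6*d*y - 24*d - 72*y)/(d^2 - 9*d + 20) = (d^2 + 3*d*y + 6*d + 18*y)/(d - 5)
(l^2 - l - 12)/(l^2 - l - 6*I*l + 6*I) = (l^2 - l - 12)/(l^2 - l - 6*I*l + 6*I)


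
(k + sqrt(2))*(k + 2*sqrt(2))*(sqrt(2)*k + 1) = sqrt(2)*k^3 + 7*k^2 + 7*sqrt(2)*k + 4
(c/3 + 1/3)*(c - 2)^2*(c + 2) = c^4/3 - c^3/3 - 2*c^2 + 4*c/3 + 8/3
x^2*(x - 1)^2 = x^4 - 2*x^3 + x^2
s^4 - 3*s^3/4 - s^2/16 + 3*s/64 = s*(s - 3/4)*(s - 1/4)*(s + 1/4)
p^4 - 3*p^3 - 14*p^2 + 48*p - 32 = (p - 4)*(p - 2)*(p - 1)*(p + 4)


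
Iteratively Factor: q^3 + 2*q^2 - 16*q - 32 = (q - 4)*(q^2 + 6*q + 8) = (q - 4)*(q + 4)*(q + 2)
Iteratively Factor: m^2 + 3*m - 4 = (m - 1)*(m + 4)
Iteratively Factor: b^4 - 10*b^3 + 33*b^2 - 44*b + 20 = (b - 1)*(b^3 - 9*b^2 + 24*b - 20) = (b - 5)*(b - 1)*(b^2 - 4*b + 4) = (b - 5)*(b - 2)*(b - 1)*(b - 2)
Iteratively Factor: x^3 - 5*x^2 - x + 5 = (x - 1)*(x^2 - 4*x - 5) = (x - 1)*(x + 1)*(x - 5)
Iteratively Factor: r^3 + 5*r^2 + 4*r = (r + 4)*(r^2 + r) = (r + 1)*(r + 4)*(r)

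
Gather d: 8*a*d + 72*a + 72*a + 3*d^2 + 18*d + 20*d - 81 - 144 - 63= 144*a + 3*d^2 + d*(8*a + 38) - 288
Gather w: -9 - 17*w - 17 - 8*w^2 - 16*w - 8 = -8*w^2 - 33*w - 34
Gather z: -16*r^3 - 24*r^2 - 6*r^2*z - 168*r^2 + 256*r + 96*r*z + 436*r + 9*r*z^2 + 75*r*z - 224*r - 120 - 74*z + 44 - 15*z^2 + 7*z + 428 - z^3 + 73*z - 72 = -16*r^3 - 192*r^2 + 468*r - z^3 + z^2*(9*r - 15) + z*(-6*r^2 + 171*r + 6) + 280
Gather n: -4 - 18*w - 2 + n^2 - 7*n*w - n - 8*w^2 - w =n^2 + n*(-7*w - 1) - 8*w^2 - 19*w - 6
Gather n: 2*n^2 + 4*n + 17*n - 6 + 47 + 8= 2*n^2 + 21*n + 49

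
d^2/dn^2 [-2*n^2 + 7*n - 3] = -4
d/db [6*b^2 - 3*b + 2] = 12*b - 3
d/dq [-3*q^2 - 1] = -6*q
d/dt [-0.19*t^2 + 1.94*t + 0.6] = 1.94 - 0.38*t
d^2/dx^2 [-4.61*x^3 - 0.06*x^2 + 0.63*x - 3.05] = -27.66*x - 0.12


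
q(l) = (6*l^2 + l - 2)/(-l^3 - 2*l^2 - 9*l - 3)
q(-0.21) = 1.64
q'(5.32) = 0.05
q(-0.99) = 0.59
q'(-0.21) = -10.13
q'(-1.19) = -0.98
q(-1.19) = 0.81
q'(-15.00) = 0.03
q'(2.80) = -0.04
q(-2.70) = 1.48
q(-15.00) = 0.44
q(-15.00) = 0.44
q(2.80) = -0.73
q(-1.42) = 1.01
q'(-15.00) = 0.03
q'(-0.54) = -6.79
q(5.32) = -0.67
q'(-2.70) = -0.07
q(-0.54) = -0.55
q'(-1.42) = -0.77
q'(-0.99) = -1.26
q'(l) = (12*l + 1)/(-l^3 - 2*l^2 - 9*l - 3) + (3*l^2 + 4*l + 9)*(6*l^2 + l - 2)/(-l^3 - 2*l^2 - 9*l - 3)^2 = (6*l^4 + 2*l^3 - 58*l^2 - 44*l - 21)/(l^6 + 4*l^5 + 22*l^4 + 42*l^3 + 93*l^2 + 54*l + 9)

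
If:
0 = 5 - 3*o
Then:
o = 5/3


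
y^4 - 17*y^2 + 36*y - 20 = (y - 2)^2*(y - 1)*(y + 5)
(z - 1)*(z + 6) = z^2 + 5*z - 6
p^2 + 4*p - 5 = (p - 1)*(p + 5)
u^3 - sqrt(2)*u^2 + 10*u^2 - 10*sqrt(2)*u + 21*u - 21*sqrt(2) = (u + 3)*(u + 7)*(u - sqrt(2))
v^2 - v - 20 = (v - 5)*(v + 4)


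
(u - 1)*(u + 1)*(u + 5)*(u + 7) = u^4 + 12*u^3 + 34*u^2 - 12*u - 35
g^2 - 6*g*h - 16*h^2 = (g - 8*h)*(g + 2*h)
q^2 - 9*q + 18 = (q - 6)*(q - 3)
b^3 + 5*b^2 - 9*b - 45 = (b - 3)*(b + 3)*(b + 5)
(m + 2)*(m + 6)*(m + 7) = m^3 + 15*m^2 + 68*m + 84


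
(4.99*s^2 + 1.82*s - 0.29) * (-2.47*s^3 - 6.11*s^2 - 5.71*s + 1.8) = -12.3253*s^5 - 34.9843*s^4 - 38.8968*s^3 + 0.361700000000001*s^2 + 4.9319*s - 0.522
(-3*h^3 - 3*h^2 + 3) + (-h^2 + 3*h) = -3*h^3 - 4*h^2 + 3*h + 3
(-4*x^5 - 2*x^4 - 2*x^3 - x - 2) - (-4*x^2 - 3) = -4*x^5 - 2*x^4 - 2*x^3 + 4*x^2 - x + 1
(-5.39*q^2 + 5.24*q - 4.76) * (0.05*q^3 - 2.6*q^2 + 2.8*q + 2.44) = -0.2695*q^5 + 14.276*q^4 - 28.954*q^3 + 13.8964*q^2 - 0.542399999999999*q - 11.6144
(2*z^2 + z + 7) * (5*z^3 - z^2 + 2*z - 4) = 10*z^5 + 3*z^4 + 38*z^3 - 13*z^2 + 10*z - 28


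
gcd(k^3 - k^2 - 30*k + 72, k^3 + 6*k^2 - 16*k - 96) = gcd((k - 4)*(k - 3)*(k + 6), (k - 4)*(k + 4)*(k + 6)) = k^2 + 2*k - 24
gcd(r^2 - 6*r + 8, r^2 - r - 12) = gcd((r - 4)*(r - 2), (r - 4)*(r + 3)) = r - 4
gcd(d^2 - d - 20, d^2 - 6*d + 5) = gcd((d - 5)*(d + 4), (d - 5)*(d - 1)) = d - 5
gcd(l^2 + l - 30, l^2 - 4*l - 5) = l - 5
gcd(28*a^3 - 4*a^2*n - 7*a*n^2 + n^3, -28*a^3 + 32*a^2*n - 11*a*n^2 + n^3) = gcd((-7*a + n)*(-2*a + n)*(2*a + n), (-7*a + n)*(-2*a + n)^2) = 14*a^2 - 9*a*n + n^2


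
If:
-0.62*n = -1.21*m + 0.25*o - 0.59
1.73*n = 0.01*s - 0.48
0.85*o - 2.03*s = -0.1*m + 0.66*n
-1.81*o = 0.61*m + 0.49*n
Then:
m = -0.57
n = -0.28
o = 0.27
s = 0.17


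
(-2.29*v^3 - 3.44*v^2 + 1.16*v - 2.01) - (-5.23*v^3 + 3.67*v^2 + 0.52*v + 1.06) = 2.94*v^3 - 7.11*v^2 + 0.64*v - 3.07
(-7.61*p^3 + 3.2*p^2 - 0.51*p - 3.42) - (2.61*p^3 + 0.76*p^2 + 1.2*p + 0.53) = -10.22*p^3 + 2.44*p^2 - 1.71*p - 3.95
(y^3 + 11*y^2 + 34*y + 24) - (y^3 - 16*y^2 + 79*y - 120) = 27*y^2 - 45*y + 144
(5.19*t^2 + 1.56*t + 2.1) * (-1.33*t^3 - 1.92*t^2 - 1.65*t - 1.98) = -6.9027*t^5 - 12.0396*t^4 - 14.3517*t^3 - 16.8822*t^2 - 6.5538*t - 4.158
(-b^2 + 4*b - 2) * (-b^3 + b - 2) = b^5 - 4*b^4 + b^3 + 6*b^2 - 10*b + 4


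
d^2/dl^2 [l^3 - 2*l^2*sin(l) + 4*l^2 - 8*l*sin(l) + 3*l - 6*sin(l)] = 2*l^2*sin(l) - 8*sqrt(2)*l*cos(l + pi/4) + 6*l + 2*sin(l) - 16*cos(l) + 8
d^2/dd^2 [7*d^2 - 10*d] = 14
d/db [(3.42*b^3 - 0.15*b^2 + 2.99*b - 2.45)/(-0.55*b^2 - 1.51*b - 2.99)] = (-1.881*b^4 - 10.3284*b^3 - 28.8064*b^2 - 1.798*b - 12.6396)/(0.3025*b^4 + 1.661*b^3 + 5.5691*b^2 + 9.0298*b + 8.9401)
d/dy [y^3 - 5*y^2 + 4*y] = 3*y^2 - 10*y + 4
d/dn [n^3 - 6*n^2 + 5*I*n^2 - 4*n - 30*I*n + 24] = 3*n^2 + n*(-12 + 10*I) - 4 - 30*I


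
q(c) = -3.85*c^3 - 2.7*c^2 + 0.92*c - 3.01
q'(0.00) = 0.92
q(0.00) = -3.01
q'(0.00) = 0.92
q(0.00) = -3.01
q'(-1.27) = -10.85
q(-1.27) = -0.65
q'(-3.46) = -118.67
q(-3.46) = 120.96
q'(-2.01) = -34.89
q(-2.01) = 15.50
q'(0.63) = -7.07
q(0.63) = -4.46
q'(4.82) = -293.44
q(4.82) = -492.43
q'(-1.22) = -9.68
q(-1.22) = -1.16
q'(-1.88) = -29.75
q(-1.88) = 11.30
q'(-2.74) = -71.00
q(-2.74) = 53.40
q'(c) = -11.55*c^2 - 5.4*c + 0.92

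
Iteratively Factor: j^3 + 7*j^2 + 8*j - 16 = (j + 4)*(j^2 + 3*j - 4) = (j - 1)*(j + 4)*(j + 4)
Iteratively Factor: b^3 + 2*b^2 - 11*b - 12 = (b + 4)*(b^2 - 2*b - 3) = (b - 3)*(b + 4)*(b + 1)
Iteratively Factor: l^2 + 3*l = (l + 3)*(l)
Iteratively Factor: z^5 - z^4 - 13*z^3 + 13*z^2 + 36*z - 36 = (z - 2)*(z^4 + z^3 - 11*z^2 - 9*z + 18) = (z - 2)*(z - 1)*(z^3 + 2*z^2 - 9*z - 18) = (z - 3)*(z - 2)*(z - 1)*(z^2 + 5*z + 6) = (z - 3)*(z - 2)*(z - 1)*(z + 2)*(z + 3)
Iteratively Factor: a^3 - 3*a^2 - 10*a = (a + 2)*(a^2 - 5*a) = a*(a + 2)*(a - 5)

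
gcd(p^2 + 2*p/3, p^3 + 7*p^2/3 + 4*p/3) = p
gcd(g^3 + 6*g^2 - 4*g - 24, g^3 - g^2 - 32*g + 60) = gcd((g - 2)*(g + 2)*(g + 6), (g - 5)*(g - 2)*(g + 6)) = g^2 + 4*g - 12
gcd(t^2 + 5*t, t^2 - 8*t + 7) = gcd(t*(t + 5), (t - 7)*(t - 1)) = 1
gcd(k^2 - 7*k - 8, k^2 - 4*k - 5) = k + 1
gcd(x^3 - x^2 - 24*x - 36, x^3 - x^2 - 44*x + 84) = x - 6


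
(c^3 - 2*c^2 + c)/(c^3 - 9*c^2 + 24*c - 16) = c*(c - 1)/(c^2 - 8*c + 16)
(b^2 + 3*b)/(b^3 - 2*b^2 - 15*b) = 1/(b - 5)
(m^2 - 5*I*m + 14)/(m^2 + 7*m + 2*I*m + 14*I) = (m - 7*I)/(m + 7)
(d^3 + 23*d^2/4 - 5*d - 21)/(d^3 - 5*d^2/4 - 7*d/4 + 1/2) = (4*d^2 + 31*d + 42)/(4*d^2 + 3*d - 1)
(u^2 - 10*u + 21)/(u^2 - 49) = (u - 3)/(u + 7)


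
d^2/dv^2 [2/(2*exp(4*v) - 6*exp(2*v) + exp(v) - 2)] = 2*((-32*exp(3*v) + 24*exp(v) - 1)*(2*exp(4*v) - 6*exp(2*v) + exp(v) - 2) + 2*(8*exp(3*v) - 12*exp(v) + 1)^2*exp(v))*exp(v)/(2*exp(4*v) - 6*exp(2*v) + exp(v) - 2)^3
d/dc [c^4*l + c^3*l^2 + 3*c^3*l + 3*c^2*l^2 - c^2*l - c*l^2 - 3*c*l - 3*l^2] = l*(4*c^3 + 3*c^2*l + 9*c^2 + 6*c*l - 2*c - l - 3)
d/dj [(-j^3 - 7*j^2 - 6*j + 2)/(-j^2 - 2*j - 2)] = (j^4 + 4*j^3 + 14*j^2 + 32*j + 16)/(j^4 + 4*j^3 + 8*j^2 + 8*j + 4)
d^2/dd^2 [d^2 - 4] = 2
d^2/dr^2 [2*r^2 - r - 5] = 4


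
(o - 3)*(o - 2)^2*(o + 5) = o^4 - 2*o^3 - 19*o^2 + 68*o - 60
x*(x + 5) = x^2 + 5*x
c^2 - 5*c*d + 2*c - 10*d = (c + 2)*(c - 5*d)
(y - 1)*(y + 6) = y^2 + 5*y - 6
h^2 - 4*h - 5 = (h - 5)*(h + 1)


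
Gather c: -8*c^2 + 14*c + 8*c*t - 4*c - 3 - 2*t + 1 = -8*c^2 + c*(8*t + 10) - 2*t - 2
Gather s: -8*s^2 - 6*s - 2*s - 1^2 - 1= -8*s^2 - 8*s - 2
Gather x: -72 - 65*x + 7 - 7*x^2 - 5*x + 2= -7*x^2 - 70*x - 63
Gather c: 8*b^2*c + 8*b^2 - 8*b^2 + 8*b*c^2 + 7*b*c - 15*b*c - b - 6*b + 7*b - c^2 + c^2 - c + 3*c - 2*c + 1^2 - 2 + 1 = 8*b*c^2 + c*(8*b^2 - 8*b)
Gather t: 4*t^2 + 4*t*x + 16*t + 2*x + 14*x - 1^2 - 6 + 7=4*t^2 + t*(4*x + 16) + 16*x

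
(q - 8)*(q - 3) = q^2 - 11*q + 24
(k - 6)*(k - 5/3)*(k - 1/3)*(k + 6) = k^4 - 2*k^3 - 319*k^2/9 + 72*k - 20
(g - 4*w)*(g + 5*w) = g^2 + g*w - 20*w^2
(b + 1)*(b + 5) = b^2 + 6*b + 5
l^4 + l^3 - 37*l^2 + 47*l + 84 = (l - 4)*(l - 3)*(l + 1)*(l + 7)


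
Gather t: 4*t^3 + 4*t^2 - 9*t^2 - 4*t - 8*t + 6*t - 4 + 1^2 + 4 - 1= 4*t^3 - 5*t^2 - 6*t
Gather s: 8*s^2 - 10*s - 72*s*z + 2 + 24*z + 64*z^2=8*s^2 + s*(-72*z - 10) + 64*z^2 + 24*z + 2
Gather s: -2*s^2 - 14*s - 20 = -2*s^2 - 14*s - 20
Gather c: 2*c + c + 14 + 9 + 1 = 3*c + 24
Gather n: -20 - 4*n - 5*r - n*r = n*(-r - 4) - 5*r - 20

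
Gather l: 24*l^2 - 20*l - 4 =24*l^2 - 20*l - 4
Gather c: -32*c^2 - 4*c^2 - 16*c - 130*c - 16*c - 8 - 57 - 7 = -36*c^2 - 162*c - 72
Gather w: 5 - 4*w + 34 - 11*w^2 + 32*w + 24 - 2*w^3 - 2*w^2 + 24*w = -2*w^3 - 13*w^2 + 52*w + 63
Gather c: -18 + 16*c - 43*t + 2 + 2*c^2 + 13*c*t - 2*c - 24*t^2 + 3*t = 2*c^2 + c*(13*t + 14) - 24*t^2 - 40*t - 16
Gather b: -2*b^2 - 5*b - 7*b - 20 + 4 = -2*b^2 - 12*b - 16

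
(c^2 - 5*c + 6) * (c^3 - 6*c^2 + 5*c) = c^5 - 11*c^4 + 41*c^3 - 61*c^2 + 30*c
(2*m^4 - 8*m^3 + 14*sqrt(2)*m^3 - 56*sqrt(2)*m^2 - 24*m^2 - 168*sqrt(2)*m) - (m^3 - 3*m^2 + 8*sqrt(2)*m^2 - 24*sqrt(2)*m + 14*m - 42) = 2*m^4 - 9*m^3 + 14*sqrt(2)*m^3 - 64*sqrt(2)*m^2 - 21*m^2 - 144*sqrt(2)*m - 14*m + 42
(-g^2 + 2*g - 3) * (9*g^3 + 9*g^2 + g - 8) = -9*g^5 + 9*g^4 - 10*g^3 - 17*g^2 - 19*g + 24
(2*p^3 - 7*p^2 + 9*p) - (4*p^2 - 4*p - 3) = 2*p^3 - 11*p^2 + 13*p + 3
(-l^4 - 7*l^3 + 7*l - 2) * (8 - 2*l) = 2*l^5 + 6*l^4 - 56*l^3 - 14*l^2 + 60*l - 16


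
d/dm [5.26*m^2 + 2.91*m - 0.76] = 10.52*m + 2.91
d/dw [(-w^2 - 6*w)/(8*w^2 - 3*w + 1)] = (51*w^2 - 2*w - 6)/(64*w^4 - 48*w^3 + 25*w^2 - 6*w + 1)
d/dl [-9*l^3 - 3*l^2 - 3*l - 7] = -27*l^2 - 6*l - 3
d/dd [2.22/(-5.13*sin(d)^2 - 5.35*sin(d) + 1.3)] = (22.7772*sin(d) + 11.877)*cos(d)/(5.13*sin(d)^2 + 5.35*sin(d) - 1.3)^2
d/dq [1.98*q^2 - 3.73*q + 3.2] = 3.96*q - 3.73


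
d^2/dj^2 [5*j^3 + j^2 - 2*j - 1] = 30*j + 2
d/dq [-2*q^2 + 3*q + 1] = 3 - 4*q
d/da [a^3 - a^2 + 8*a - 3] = 3*a^2 - 2*a + 8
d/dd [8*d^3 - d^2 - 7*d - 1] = 24*d^2 - 2*d - 7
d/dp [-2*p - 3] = -2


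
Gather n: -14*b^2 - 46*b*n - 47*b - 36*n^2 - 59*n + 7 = -14*b^2 - 47*b - 36*n^2 + n*(-46*b - 59) + 7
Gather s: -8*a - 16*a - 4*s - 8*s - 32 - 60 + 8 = -24*a - 12*s - 84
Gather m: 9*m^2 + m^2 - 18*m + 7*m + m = 10*m^2 - 10*m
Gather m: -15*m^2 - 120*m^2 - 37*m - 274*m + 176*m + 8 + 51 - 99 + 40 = -135*m^2 - 135*m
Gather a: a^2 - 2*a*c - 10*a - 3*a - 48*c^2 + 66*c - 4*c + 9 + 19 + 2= a^2 + a*(-2*c - 13) - 48*c^2 + 62*c + 30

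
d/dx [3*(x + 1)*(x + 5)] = 6*x + 18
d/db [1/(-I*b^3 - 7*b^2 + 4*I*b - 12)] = (3*I*b^2 + 14*b - 4*I)/(I*b^3 + 7*b^2 - 4*I*b + 12)^2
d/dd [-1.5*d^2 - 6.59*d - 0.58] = -3.0*d - 6.59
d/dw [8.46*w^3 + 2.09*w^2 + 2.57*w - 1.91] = 25.38*w^2 + 4.18*w + 2.57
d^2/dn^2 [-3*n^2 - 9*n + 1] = -6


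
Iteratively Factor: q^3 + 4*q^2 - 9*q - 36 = (q + 3)*(q^2 + q - 12) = (q - 3)*(q + 3)*(q + 4)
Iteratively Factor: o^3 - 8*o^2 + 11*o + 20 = (o + 1)*(o^2 - 9*o + 20) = (o - 4)*(o + 1)*(o - 5)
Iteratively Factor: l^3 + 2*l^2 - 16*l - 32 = (l + 4)*(l^2 - 2*l - 8) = (l + 2)*(l + 4)*(l - 4)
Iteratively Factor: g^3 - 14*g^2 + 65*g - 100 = (g - 4)*(g^2 - 10*g + 25) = (g - 5)*(g - 4)*(g - 5)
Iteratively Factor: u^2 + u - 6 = (u - 2)*(u + 3)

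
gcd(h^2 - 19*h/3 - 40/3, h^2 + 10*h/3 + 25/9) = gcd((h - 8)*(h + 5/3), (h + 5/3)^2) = h + 5/3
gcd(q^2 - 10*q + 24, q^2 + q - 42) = q - 6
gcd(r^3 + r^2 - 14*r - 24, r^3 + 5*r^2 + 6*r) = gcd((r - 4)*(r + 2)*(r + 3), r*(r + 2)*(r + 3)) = r^2 + 5*r + 6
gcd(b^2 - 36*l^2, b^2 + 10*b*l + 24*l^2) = b + 6*l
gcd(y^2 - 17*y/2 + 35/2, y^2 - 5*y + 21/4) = y - 7/2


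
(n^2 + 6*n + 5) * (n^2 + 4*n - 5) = n^4 + 10*n^3 + 24*n^2 - 10*n - 25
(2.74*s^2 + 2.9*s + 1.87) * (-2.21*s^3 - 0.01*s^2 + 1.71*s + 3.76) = -6.0554*s^5 - 6.4364*s^4 + 0.523700000000001*s^3 + 15.2427*s^2 + 14.1017*s + 7.0312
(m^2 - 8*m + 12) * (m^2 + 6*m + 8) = m^4 - 2*m^3 - 28*m^2 + 8*m + 96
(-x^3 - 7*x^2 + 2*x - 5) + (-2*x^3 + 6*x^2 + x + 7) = -3*x^3 - x^2 + 3*x + 2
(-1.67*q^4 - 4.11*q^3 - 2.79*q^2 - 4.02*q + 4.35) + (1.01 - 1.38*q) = -1.67*q^4 - 4.11*q^3 - 2.79*q^2 - 5.4*q + 5.36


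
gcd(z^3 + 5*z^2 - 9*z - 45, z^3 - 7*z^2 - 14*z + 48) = z + 3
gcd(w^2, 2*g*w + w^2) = w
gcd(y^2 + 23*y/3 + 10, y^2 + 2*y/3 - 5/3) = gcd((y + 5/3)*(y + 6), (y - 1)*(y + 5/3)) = y + 5/3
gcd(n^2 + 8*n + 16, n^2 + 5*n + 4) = n + 4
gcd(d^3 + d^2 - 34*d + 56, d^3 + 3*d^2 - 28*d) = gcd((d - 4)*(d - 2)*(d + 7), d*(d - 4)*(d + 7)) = d^2 + 3*d - 28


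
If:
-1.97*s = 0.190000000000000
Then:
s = -0.10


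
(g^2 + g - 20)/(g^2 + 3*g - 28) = (g + 5)/(g + 7)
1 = 1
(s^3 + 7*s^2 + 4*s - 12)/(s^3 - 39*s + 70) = (s^3 + 7*s^2 + 4*s - 12)/(s^3 - 39*s + 70)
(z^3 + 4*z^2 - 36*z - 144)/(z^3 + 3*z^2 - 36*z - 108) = (z + 4)/(z + 3)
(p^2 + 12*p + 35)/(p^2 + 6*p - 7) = (p + 5)/(p - 1)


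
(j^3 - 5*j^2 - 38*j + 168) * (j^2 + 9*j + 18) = j^5 + 4*j^4 - 65*j^3 - 264*j^2 + 828*j + 3024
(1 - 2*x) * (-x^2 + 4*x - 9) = 2*x^3 - 9*x^2 + 22*x - 9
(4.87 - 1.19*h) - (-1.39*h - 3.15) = 0.2*h + 8.02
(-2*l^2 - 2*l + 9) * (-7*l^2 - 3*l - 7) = 14*l^4 + 20*l^3 - 43*l^2 - 13*l - 63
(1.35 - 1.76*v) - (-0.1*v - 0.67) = 2.02 - 1.66*v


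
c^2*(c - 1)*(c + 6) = c^4 + 5*c^3 - 6*c^2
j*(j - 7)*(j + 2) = j^3 - 5*j^2 - 14*j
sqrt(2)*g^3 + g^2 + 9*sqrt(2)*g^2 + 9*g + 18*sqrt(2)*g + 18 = (g + 3)*(g + 6)*(sqrt(2)*g + 1)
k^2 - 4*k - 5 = (k - 5)*(k + 1)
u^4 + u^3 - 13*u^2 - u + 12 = (u - 3)*(u - 1)*(u + 1)*(u + 4)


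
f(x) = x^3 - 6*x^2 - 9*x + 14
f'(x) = 3*x^2 - 12*x - 9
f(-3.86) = -98.17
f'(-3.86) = 82.02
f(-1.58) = 9.30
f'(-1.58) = 17.45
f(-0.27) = 15.97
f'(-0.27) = -5.54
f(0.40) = 9.50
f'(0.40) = -13.32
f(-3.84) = -96.54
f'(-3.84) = 81.32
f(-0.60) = 17.02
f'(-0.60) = -0.72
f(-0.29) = 16.08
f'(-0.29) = -5.27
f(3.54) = -48.69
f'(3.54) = -13.89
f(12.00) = 770.00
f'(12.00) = 279.00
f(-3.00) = -40.00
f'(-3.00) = 54.00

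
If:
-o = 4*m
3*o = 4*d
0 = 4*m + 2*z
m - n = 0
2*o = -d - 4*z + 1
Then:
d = 3/19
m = -1/19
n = -1/19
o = 4/19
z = 2/19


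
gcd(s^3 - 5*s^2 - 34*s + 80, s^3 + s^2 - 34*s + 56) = s - 2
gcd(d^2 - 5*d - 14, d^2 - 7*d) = d - 7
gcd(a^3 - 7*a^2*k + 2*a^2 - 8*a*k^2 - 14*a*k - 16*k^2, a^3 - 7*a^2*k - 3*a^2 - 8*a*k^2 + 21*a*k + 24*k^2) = a^2 - 7*a*k - 8*k^2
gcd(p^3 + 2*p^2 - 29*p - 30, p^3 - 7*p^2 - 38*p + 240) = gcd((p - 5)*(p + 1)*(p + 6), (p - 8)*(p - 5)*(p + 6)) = p^2 + p - 30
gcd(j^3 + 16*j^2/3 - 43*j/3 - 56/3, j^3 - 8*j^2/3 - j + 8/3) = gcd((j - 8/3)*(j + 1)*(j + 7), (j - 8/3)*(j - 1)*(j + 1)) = j^2 - 5*j/3 - 8/3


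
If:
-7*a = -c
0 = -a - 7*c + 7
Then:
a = 7/50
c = 49/50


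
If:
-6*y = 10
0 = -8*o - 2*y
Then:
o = 5/12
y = -5/3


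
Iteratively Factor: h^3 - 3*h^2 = (h)*(h^2 - 3*h) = h^2*(h - 3)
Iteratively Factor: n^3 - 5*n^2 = (n)*(n^2 - 5*n) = n^2*(n - 5)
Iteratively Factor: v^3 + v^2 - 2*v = (v)*(v^2 + v - 2) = v*(v - 1)*(v + 2)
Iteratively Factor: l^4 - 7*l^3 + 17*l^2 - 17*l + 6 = (l - 1)*(l^3 - 6*l^2 + 11*l - 6) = (l - 1)^2*(l^2 - 5*l + 6) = (l - 2)*(l - 1)^2*(l - 3)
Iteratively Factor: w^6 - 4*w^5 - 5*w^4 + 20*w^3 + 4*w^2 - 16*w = (w - 2)*(w^5 - 2*w^4 - 9*w^3 + 2*w^2 + 8*w) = (w - 2)*(w + 2)*(w^4 - 4*w^3 - w^2 + 4*w) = w*(w - 2)*(w + 2)*(w^3 - 4*w^2 - w + 4) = w*(w - 2)*(w + 1)*(w + 2)*(w^2 - 5*w + 4) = w*(w - 2)*(w - 1)*(w + 1)*(w + 2)*(w - 4)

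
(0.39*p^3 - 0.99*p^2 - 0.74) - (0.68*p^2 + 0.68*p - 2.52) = 0.39*p^3 - 1.67*p^2 - 0.68*p + 1.78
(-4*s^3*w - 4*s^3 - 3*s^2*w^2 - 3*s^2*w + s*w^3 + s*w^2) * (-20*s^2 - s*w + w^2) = 80*s^5*w + 80*s^5 + 64*s^4*w^2 + 64*s^4*w - 21*s^3*w^3 - 21*s^3*w^2 - 4*s^2*w^4 - 4*s^2*w^3 + s*w^5 + s*w^4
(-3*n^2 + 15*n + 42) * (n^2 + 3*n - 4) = -3*n^4 + 6*n^3 + 99*n^2 + 66*n - 168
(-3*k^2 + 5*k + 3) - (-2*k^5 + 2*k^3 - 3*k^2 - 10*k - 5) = 2*k^5 - 2*k^3 + 15*k + 8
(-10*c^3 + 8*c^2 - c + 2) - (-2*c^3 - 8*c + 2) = -8*c^3 + 8*c^2 + 7*c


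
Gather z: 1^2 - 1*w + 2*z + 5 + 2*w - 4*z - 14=w - 2*z - 8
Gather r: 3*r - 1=3*r - 1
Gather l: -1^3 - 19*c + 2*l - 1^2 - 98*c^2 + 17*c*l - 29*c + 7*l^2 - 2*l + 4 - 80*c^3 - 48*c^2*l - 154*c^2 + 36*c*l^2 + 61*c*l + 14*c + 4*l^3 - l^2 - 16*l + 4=-80*c^3 - 252*c^2 - 34*c + 4*l^3 + l^2*(36*c + 6) + l*(-48*c^2 + 78*c - 16) + 6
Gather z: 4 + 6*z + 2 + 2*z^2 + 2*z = 2*z^2 + 8*z + 6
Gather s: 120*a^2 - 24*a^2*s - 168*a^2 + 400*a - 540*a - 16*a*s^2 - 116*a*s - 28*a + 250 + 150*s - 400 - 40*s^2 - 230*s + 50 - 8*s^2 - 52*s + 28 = -48*a^2 - 168*a + s^2*(-16*a - 48) + s*(-24*a^2 - 116*a - 132) - 72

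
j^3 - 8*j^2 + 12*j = j*(j - 6)*(j - 2)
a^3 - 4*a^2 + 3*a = a*(a - 3)*(a - 1)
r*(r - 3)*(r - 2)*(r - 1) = r^4 - 6*r^3 + 11*r^2 - 6*r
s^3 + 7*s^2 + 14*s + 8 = (s + 1)*(s + 2)*(s + 4)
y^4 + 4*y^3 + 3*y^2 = y^2*(y + 1)*(y + 3)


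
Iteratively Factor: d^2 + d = (d)*(d + 1)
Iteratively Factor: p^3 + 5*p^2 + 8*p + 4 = (p + 1)*(p^2 + 4*p + 4) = (p + 1)*(p + 2)*(p + 2)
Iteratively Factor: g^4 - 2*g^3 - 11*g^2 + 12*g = (g - 4)*(g^3 + 2*g^2 - 3*g) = g*(g - 4)*(g^2 + 2*g - 3) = g*(g - 4)*(g + 3)*(g - 1)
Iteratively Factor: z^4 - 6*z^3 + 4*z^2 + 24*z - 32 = (z - 2)*(z^3 - 4*z^2 - 4*z + 16) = (z - 2)^2*(z^2 - 2*z - 8) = (z - 4)*(z - 2)^2*(z + 2)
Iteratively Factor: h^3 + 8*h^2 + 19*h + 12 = (h + 3)*(h^2 + 5*h + 4) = (h + 3)*(h + 4)*(h + 1)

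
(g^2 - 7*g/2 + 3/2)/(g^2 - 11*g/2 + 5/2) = (g - 3)/(g - 5)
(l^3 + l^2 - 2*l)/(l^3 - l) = (l + 2)/(l + 1)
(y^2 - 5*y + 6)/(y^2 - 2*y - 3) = (y - 2)/(y + 1)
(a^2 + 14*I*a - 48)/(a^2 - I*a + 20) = (a^2 + 14*I*a - 48)/(a^2 - I*a + 20)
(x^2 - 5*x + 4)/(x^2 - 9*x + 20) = (x - 1)/(x - 5)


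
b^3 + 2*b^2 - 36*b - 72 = (b - 6)*(b + 2)*(b + 6)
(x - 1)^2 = x^2 - 2*x + 1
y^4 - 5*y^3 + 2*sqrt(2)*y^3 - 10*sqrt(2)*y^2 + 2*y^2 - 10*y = y*(y - 5)*(y + sqrt(2))^2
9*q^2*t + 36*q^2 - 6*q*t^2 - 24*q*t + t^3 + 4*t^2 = (-3*q + t)^2*(t + 4)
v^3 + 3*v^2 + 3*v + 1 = (v + 1)^3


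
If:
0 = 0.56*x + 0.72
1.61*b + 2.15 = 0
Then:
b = -1.34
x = -1.29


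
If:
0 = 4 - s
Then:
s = 4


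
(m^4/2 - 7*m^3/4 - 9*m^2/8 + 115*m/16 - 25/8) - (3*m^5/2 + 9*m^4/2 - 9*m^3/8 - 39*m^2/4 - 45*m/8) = -3*m^5/2 - 4*m^4 - 5*m^3/8 + 69*m^2/8 + 205*m/16 - 25/8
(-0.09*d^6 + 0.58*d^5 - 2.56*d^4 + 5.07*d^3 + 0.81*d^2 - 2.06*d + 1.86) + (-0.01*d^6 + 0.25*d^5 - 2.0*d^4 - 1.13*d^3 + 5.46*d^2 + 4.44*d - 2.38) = -0.1*d^6 + 0.83*d^5 - 4.56*d^4 + 3.94*d^3 + 6.27*d^2 + 2.38*d - 0.52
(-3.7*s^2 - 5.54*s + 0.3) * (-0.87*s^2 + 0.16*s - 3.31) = 3.219*s^4 + 4.2278*s^3 + 11.0996*s^2 + 18.3854*s - 0.993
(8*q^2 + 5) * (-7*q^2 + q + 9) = -56*q^4 + 8*q^3 + 37*q^2 + 5*q + 45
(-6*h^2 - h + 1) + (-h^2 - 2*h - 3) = -7*h^2 - 3*h - 2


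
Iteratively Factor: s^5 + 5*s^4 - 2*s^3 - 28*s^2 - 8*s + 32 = (s + 4)*(s^4 + s^3 - 6*s^2 - 4*s + 8) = (s + 2)*(s + 4)*(s^3 - s^2 - 4*s + 4) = (s - 2)*(s + 2)*(s + 4)*(s^2 + s - 2) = (s - 2)*(s - 1)*(s + 2)*(s + 4)*(s + 2)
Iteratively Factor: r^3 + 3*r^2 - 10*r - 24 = (r - 3)*(r^2 + 6*r + 8) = (r - 3)*(r + 2)*(r + 4)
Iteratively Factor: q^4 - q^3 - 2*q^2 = (q)*(q^3 - q^2 - 2*q) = q*(q - 2)*(q^2 + q) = q*(q - 2)*(q + 1)*(q)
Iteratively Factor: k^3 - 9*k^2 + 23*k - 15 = (k - 3)*(k^2 - 6*k + 5) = (k - 3)*(k - 1)*(k - 5)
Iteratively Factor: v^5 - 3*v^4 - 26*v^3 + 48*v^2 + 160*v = (v - 5)*(v^4 + 2*v^3 - 16*v^2 - 32*v) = (v - 5)*(v + 2)*(v^3 - 16*v) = (v - 5)*(v + 2)*(v + 4)*(v^2 - 4*v) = v*(v - 5)*(v + 2)*(v + 4)*(v - 4)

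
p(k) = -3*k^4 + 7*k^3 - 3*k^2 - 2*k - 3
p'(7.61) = -4120.04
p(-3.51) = -791.00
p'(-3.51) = 796.70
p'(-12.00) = 23830.00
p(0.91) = -4.09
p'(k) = -12*k^3 + 21*k^2 - 6*k - 2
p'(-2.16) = 229.87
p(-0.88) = -10.13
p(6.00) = -2499.00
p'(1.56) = -5.81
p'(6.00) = -1874.00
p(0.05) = -3.11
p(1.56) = -4.61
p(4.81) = -908.87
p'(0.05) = -2.25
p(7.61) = -7168.41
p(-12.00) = -74715.00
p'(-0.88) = 27.72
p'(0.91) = 0.89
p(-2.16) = -148.52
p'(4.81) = -880.42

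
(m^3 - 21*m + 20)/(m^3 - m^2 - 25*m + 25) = (m - 4)/(m - 5)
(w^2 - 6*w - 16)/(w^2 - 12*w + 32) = (w + 2)/(w - 4)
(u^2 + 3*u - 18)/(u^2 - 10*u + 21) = (u + 6)/(u - 7)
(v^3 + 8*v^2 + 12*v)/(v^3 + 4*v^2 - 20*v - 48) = v/(v - 4)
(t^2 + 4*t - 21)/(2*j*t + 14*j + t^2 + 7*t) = (t - 3)/(2*j + t)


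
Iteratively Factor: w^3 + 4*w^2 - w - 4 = (w + 4)*(w^2 - 1) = (w - 1)*(w + 4)*(w + 1)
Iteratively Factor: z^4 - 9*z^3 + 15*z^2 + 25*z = (z - 5)*(z^3 - 4*z^2 - 5*z) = (z - 5)^2*(z^2 + z) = z*(z - 5)^2*(z + 1)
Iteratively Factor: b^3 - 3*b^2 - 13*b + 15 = (b - 1)*(b^2 - 2*b - 15) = (b - 1)*(b + 3)*(b - 5)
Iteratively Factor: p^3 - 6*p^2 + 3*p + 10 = (p + 1)*(p^2 - 7*p + 10) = (p - 5)*(p + 1)*(p - 2)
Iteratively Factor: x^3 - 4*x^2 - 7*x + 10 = (x - 5)*(x^2 + x - 2) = (x - 5)*(x - 1)*(x + 2)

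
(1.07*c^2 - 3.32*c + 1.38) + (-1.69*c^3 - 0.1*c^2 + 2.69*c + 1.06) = -1.69*c^3 + 0.97*c^2 - 0.63*c + 2.44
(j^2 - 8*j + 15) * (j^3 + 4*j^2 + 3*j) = j^5 - 4*j^4 - 14*j^3 + 36*j^2 + 45*j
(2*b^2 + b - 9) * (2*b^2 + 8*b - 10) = 4*b^4 + 18*b^3 - 30*b^2 - 82*b + 90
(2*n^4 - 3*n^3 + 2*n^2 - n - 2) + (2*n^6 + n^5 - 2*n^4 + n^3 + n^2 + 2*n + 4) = 2*n^6 + n^5 - 2*n^3 + 3*n^2 + n + 2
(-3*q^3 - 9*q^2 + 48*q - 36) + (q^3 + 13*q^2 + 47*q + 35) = -2*q^3 + 4*q^2 + 95*q - 1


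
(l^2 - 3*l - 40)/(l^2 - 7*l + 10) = (l^2 - 3*l - 40)/(l^2 - 7*l + 10)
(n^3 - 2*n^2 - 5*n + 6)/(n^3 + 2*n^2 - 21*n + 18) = (n + 2)/(n + 6)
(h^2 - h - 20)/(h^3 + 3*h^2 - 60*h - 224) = (h - 5)/(h^2 - h - 56)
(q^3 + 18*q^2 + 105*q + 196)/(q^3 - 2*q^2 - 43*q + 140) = (q^2 + 11*q + 28)/(q^2 - 9*q + 20)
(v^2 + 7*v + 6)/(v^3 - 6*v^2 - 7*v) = (v + 6)/(v*(v - 7))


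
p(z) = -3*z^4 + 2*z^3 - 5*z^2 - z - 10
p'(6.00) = -2437.00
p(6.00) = -3652.00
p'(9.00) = -8353.00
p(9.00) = -18649.00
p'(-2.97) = 396.00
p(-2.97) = -336.96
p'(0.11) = -2.04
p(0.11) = -10.17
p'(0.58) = -7.12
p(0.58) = -12.21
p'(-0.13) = 0.43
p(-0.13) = -9.96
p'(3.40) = -437.29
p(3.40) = -393.49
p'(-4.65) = 1381.77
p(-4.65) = -1717.15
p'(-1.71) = 93.65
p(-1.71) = -58.56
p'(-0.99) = 26.42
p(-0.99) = -18.73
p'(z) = -12*z^3 + 6*z^2 - 10*z - 1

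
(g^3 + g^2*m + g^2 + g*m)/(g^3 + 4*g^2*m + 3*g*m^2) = (g + 1)/(g + 3*m)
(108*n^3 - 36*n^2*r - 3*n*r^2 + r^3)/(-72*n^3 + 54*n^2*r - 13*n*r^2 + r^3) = (6*n + r)/(-4*n + r)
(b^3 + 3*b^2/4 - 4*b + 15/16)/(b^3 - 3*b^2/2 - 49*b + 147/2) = (8*b^2 + 18*b - 5)/(8*(b^2 - 49))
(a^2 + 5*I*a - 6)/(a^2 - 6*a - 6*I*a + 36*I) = (a^2 + 5*I*a - 6)/(a^2 - 6*a - 6*I*a + 36*I)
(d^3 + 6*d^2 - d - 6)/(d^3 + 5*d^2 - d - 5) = (d + 6)/(d + 5)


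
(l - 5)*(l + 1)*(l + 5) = l^3 + l^2 - 25*l - 25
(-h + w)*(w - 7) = -h*w + 7*h + w^2 - 7*w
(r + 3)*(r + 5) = r^2 + 8*r + 15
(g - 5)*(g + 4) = g^2 - g - 20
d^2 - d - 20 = (d - 5)*(d + 4)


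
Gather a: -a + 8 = 8 - a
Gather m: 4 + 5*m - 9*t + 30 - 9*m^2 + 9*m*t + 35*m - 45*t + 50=-9*m^2 + m*(9*t + 40) - 54*t + 84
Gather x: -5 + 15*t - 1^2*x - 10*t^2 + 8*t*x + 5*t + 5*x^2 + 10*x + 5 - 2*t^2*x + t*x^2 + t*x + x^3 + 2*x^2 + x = -10*t^2 + 20*t + x^3 + x^2*(t + 7) + x*(-2*t^2 + 9*t + 10)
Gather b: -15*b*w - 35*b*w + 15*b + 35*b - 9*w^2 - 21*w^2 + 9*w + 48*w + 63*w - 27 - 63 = b*(50 - 50*w) - 30*w^2 + 120*w - 90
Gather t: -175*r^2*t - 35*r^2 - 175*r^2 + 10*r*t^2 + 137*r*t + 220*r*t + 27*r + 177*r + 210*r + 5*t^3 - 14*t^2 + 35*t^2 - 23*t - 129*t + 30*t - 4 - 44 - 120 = -210*r^2 + 414*r + 5*t^3 + t^2*(10*r + 21) + t*(-175*r^2 + 357*r - 122) - 168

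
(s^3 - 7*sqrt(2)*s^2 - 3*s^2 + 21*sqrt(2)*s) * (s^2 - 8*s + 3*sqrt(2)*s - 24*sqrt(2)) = s^5 - 11*s^4 - 4*sqrt(2)*s^4 - 18*s^3 + 44*sqrt(2)*s^3 - 96*sqrt(2)*s^2 + 462*s^2 - 1008*s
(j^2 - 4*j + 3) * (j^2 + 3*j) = j^4 - j^3 - 9*j^2 + 9*j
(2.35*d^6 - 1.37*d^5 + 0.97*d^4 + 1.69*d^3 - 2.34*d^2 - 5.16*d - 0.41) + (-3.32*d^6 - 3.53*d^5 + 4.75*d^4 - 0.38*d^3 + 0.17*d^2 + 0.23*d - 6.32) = -0.97*d^6 - 4.9*d^5 + 5.72*d^4 + 1.31*d^3 - 2.17*d^2 - 4.93*d - 6.73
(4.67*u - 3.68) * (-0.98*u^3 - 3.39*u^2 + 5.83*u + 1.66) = -4.5766*u^4 - 12.2249*u^3 + 39.7013*u^2 - 13.7022*u - 6.1088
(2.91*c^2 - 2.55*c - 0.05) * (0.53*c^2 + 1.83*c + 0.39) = 1.5423*c^4 + 3.9738*c^3 - 3.5581*c^2 - 1.086*c - 0.0195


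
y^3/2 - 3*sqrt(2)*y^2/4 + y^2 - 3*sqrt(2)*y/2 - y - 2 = (y/2 + 1)*(y - 2*sqrt(2))*(y + sqrt(2)/2)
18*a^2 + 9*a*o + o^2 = (3*a + o)*(6*a + o)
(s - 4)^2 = s^2 - 8*s + 16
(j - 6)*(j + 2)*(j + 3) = j^3 - j^2 - 24*j - 36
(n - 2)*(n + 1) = n^2 - n - 2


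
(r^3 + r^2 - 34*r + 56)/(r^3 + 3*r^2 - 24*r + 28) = (r - 4)/(r - 2)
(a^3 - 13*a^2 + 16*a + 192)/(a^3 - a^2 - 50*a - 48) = (a^2 - 5*a - 24)/(a^2 + 7*a + 6)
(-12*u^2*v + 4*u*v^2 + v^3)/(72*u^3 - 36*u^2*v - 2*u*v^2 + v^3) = -v/(6*u - v)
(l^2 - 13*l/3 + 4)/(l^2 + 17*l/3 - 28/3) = (l - 3)/(l + 7)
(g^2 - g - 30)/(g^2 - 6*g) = (g + 5)/g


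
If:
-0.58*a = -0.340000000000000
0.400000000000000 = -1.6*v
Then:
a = 0.59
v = -0.25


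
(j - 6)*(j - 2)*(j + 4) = j^3 - 4*j^2 - 20*j + 48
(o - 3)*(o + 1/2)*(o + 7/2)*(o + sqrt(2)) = o^4 + o^3 + sqrt(2)*o^3 - 41*o^2/4 + sqrt(2)*o^2 - 41*sqrt(2)*o/4 - 21*o/4 - 21*sqrt(2)/4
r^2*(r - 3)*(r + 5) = r^4 + 2*r^3 - 15*r^2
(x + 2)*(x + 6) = x^2 + 8*x + 12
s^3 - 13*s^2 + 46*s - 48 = (s - 8)*(s - 3)*(s - 2)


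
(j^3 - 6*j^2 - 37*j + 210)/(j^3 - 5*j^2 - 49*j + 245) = (j + 6)/(j + 7)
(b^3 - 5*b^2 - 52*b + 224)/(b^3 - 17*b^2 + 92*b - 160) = (b + 7)/(b - 5)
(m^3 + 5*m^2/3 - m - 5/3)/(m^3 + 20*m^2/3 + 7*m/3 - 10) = (m + 1)/(m + 6)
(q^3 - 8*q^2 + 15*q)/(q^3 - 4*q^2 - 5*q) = (q - 3)/(q + 1)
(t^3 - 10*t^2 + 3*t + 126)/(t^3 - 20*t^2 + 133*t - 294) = (t + 3)/(t - 7)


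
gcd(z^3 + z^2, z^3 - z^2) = z^2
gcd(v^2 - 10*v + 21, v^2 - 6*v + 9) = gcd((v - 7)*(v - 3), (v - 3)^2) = v - 3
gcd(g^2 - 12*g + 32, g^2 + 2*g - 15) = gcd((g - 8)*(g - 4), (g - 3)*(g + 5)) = 1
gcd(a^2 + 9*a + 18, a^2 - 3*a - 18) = a + 3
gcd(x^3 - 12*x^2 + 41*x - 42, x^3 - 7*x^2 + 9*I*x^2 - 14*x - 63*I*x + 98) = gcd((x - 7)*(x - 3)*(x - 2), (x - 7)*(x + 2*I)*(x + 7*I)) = x - 7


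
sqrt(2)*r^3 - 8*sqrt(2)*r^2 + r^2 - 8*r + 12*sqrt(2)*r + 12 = (r - 6)*(r - 2)*(sqrt(2)*r + 1)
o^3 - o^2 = o^2*(o - 1)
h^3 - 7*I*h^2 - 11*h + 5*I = (h - 5*I)*(h - I)^2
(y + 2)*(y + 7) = y^2 + 9*y + 14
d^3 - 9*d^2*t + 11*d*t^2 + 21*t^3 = (d - 7*t)*(d - 3*t)*(d + t)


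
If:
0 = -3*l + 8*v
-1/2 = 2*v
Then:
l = -2/3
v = -1/4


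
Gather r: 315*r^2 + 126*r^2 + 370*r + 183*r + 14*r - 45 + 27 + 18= 441*r^2 + 567*r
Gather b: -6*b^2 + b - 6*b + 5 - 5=-6*b^2 - 5*b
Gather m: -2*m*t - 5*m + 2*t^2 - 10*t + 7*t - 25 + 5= m*(-2*t - 5) + 2*t^2 - 3*t - 20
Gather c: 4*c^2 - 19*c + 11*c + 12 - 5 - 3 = 4*c^2 - 8*c + 4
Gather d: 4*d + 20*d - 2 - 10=24*d - 12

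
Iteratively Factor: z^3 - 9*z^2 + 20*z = (z - 4)*(z^2 - 5*z) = (z - 5)*(z - 4)*(z)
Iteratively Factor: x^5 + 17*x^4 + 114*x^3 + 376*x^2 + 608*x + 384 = (x + 3)*(x^4 + 14*x^3 + 72*x^2 + 160*x + 128) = (x + 3)*(x + 4)*(x^3 + 10*x^2 + 32*x + 32) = (x + 3)*(x + 4)^2*(x^2 + 6*x + 8) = (x + 2)*(x + 3)*(x + 4)^2*(x + 4)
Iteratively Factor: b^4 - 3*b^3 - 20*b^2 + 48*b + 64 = (b - 4)*(b^3 + b^2 - 16*b - 16) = (b - 4)^2*(b^2 + 5*b + 4) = (b - 4)^2*(b + 1)*(b + 4)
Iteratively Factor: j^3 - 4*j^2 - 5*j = (j - 5)*(j^2 + j) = (j - 5)*(j + 1)*(j)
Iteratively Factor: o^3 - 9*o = (o - 3)*(o^2 + 3*o) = (o - 3)*(o + 3)*(o)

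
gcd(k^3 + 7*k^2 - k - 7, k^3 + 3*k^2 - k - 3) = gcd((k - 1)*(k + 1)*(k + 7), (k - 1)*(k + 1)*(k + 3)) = k^2 - 1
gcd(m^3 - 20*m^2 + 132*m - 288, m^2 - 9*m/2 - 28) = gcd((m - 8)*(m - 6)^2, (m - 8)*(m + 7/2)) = m - 8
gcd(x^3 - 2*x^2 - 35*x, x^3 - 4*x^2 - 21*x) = x^2 - 7*x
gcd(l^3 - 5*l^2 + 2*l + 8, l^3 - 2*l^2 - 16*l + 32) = l^2 - 6*l + 8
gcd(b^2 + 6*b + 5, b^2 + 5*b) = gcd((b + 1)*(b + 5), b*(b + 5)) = b + 5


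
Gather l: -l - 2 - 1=-l - 3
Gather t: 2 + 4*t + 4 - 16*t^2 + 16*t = -16*t^2 + 20*t + 6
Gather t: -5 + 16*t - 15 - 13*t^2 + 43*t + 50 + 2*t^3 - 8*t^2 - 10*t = 2*t^3 - 21*t^2 + 49*t + 30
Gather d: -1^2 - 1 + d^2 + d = d^2 + d - 2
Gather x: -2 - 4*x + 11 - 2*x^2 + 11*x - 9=-2*x^2 + 7*x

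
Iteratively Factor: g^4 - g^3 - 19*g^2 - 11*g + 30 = (g - 1)*(g^3 - 19*g - 30) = (g - 1)*(g + 3)*(g^2 - 3*g - 10) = (g - 1)*(g + 2)*(g + 3)*(g - 5)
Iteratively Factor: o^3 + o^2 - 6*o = (o)*(o^2 + o - 6) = o*(o + 3)*(o - 2)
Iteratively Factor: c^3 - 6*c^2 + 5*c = (c - 1)*(c^2 - 5*c) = (c - 5)*(c - 1)*(c)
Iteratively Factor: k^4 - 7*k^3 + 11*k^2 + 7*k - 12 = (k - 4)*(k^3 - 3*k^2 - k + 3) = (k - 4)*(k - 1)*(k^2 - 2*k - 3) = (k - 4)*(k - 3)*(k - 1)*(k + 1)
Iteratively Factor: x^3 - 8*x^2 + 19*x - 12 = (x - 3)*(x^2 - 5*x + 4) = (x - 4)*(x - 3)*(x - 1)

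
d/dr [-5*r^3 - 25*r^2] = 5*r*(-3*r - 10)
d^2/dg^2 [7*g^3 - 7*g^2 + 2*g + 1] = 42*g - 14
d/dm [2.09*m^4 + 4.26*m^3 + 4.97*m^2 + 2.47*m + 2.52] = 8.36*m^3 + 12.78*m^2 + 9.94*m + 2.47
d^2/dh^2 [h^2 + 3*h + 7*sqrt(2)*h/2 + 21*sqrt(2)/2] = 2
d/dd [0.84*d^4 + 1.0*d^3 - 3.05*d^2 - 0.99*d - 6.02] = 3.36*d^3 + 3.0*d^2 - 6.1*d - 0.99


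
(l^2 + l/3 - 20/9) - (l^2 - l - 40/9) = 4*l/3 + 20/9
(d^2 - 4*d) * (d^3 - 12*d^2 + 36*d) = d^5 - 16*d^4 + 84*d^3 - 144*d^2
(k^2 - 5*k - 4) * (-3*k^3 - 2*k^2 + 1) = -3*k^5 + 13*k^4 + 22*k^3 + 9*k^2 - 5*k - 4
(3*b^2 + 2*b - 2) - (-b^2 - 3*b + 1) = 4*b^2 + 5*b - 3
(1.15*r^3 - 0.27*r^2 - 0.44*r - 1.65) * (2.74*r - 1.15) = 3.151*r^4 - 2.0623*r^3 - 0.8951*r^2 - 4.015*r + 1.8975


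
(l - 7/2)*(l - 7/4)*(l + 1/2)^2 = l^4 - 17*l^3/4 + 9*l^2/8 + 77*l/16 + 49/32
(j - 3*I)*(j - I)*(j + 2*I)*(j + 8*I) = j^4 + 6*I*j^3 + 21*j^2 + 34*I*j + 48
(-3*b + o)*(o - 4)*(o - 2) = -3*b*o^2 + 18*b*o - 24*b + o^3 - 6*o^2 + 8*o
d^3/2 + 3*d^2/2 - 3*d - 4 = (d/2 + 1/2)*(d - 2)*(d + 4)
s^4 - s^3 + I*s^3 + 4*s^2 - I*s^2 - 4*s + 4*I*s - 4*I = (s - 1)*(s - 2*I)*(s + I)*(s + 2*I)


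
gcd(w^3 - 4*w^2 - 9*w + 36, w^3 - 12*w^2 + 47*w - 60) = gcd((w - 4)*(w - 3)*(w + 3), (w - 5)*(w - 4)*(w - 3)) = w^2 - 7*w + 12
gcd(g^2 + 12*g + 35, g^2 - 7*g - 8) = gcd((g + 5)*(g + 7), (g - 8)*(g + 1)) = 1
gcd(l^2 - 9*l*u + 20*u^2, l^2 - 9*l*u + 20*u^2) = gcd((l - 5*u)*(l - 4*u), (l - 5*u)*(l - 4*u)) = l^2 - 9*l*u + 20*u^2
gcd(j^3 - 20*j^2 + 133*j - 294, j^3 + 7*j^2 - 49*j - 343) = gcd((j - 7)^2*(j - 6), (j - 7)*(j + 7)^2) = j - 7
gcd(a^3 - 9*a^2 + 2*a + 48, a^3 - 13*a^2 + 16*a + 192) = a - 8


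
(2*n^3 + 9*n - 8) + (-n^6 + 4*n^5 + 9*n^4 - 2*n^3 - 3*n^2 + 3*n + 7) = -n^6 + 4*n^5 + 9*n^4 - 3*n^2 + 12*n - 1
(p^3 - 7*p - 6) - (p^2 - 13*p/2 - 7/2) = p^3 - p^2 - p/2 - 5/2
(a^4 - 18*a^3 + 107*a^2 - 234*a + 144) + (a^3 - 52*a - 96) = a^4 - 17*a^3 + 107*a^2 - 286*a + 48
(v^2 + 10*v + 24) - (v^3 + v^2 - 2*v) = -v^3 + 12*v + 24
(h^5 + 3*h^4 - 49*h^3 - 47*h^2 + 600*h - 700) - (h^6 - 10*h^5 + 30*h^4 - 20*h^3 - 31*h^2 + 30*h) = -h^6 + 11*h^5 - 27*h^4 - 29*h^3 - 16*h^2 + 570*h - 700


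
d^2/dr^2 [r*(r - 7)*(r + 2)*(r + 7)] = 12*r^2 + 12*r - 98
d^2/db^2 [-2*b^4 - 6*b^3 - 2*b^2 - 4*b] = -24*b^2 - 36*b - 4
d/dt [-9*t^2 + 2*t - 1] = 2 - 18*t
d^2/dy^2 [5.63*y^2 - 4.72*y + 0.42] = 11.2600000000000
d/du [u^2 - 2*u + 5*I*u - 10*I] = 2*u - 2 + 5*I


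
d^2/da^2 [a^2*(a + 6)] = 6*a + 12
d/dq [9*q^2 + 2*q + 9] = 18*q + 2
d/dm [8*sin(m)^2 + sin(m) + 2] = (16*sin(m) + 1)*cos(m)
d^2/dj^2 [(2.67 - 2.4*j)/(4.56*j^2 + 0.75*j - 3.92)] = (-(2.4*j - 2.67)*(9.12*j + 0.75)*(18.24*j + 1.5) + (65.664*j - 20.7504)*(4.56*j^2 + 0.75*j - 3.92))/(4.56*j^2 + 0.75*j - 3.92)^3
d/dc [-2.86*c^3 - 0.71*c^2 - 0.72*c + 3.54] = -8.58*c^2 - 1.42*c - 0.72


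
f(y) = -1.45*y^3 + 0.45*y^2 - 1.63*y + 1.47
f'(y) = -4.35*y^2 + 0.9*y - 1.63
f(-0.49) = 2.55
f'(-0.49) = -3.12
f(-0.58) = 2.85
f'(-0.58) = -3.62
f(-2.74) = 39.14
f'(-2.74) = -36.75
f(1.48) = -4.66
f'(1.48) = -9.83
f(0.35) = 0.89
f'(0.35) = -1.85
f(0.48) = 0.63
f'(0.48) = -2.20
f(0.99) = -1.11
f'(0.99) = -5.00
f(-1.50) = 9.82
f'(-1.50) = -12.77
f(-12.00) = 2591.43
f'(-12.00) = -638.83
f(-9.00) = 1109.64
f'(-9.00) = -362.08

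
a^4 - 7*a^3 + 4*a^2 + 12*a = a*(a - 6)*(a - 2)*(a + 1)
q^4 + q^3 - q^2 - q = q*(q - 1)*(q + 1)^2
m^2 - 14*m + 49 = (m - 7)^2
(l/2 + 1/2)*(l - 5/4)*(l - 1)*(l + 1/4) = l^4/2 - l^3/2 - 21*l^2/32 + l/2 + 5/32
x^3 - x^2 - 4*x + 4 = (x - 2)*(x - 1)*(x + 2)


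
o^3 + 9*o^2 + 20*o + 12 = (o + 1)*(o + 2)*(o + 6)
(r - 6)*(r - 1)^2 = r^3 - 8*r^2 + 13*r - 6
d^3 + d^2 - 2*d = d*(d - 1)*(d + 2)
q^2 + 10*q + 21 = (q + 3)*(q + 7)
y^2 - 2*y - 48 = (y - 8)*(y + 6)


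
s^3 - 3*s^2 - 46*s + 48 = (s - 8)*(s - 1)*(s + 6)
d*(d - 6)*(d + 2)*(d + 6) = d^4 + 2*d^3 - 36*d^2 - 72*d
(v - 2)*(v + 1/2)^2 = v^3 - v^2 - 7*v/4 - 1/2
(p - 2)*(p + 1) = p^2 - p - 2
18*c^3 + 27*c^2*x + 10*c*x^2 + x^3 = (c + x)*(3*c + x)*(6*c + x)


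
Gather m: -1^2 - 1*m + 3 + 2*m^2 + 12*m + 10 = 2*m^2 + 11*m + 12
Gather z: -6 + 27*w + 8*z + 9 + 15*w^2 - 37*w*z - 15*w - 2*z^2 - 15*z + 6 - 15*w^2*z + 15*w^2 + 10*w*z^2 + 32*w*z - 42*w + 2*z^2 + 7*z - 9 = 30*w^2 + 10*w*z^2 - 30*w + z*(-15*w^2 - 5*w)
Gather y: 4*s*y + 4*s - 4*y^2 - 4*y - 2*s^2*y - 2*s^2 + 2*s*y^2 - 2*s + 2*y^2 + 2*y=-2*s^2 + 2*s + y^2*(2*s - 2) + y*(-2*s^2 + 4*s - 2)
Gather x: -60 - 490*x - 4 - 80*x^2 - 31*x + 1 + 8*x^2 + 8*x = -72*x^2 - 513*x - 63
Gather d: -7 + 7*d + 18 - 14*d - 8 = 3 - 7*d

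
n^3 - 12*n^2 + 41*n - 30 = (n - 6)*(n - 5)*(n - 1)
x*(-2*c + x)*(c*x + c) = -2*c^2*x^2 - 2*c^2*x + c*x^3 + c*x^2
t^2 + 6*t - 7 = (t - 1)*(t + 7)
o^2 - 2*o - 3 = (o - 3)*(o + 1)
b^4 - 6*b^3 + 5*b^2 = b^2*(b - 5)*(b - 1)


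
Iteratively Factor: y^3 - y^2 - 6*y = (y)*(y^2 - y - 6) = y*(y + 2)*(y - 3)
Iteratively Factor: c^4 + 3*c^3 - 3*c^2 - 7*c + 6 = (c - 1)*(c^3 + 4*c^2 + c - 6) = (c - 1)*(c + 2)*(c^2 + 2*c - 3) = (c - 1)*(c + 2)*(c + 3)*(c - 1)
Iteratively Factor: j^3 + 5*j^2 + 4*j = (j + 1)*(j^2 + 4*j) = j*(j + 1)*(j + 4)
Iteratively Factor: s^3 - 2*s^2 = (s)*(s^2 - 2*s) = s^2*(s - 2)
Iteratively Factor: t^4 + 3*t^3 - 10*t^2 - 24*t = (t - 3)*(t^3 + 6*t^2 + 8*t) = (t - 3)*(t + 2)*(t^2 + 4*t) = (t - 3)*(t + 2)*(t + 4)*(t)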